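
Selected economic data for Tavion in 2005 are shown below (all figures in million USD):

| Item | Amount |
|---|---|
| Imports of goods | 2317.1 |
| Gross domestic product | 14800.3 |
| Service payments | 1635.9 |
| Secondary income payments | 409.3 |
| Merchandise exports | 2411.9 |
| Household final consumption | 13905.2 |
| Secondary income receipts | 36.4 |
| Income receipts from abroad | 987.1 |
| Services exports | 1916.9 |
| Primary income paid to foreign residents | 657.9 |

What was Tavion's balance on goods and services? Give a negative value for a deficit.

375.8

Goods balance = 2411.9 - 2317.1 = 94.8
Services balance = 1916.9 - 1635.9 = 281.0
Trade balance (goods + services) = 94.8 + 281.0 = 375.8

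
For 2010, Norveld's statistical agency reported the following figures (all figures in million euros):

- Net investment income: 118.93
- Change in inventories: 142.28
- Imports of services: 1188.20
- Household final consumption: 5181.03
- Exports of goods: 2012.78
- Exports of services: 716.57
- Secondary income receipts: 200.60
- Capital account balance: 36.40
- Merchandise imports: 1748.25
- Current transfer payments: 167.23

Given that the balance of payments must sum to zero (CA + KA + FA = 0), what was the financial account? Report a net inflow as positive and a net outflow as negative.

18.40

Goods balance = 2012.78 - 1748.25 = 264.53
Services balance = 716.57 - 1188.20 = -471.63
Trade balance (goods + services) = 264.53 + (-471.63) = -207.10
Net primary income = 118.93
Net secondary income = 200.60 - 167.23 = 33.37
Current account = -207.10 + 118.93 + 33.37 = -54.80
Financial account = -(-54.80 + 36.40) = 18.40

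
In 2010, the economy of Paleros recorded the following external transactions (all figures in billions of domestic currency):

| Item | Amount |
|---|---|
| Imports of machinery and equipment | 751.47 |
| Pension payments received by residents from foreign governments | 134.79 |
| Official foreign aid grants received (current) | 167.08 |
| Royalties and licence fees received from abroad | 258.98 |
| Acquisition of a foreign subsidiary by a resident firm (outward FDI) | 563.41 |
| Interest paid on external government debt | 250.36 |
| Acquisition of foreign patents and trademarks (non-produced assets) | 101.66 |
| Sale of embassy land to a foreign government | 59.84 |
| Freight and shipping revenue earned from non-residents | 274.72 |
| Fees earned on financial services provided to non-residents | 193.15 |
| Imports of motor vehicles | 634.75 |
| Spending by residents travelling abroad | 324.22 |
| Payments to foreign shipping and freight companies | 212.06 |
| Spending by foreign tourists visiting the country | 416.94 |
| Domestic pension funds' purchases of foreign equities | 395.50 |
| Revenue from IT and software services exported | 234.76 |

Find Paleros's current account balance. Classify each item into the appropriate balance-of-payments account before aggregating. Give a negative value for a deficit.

Goods: -634.75 - 751.47 = -1386.22
Services: 274.72 + 416.94 + 258.98 + 193.15 - 212.06 - 324.22 + 234.76 = 842.27
Primary income: -250.36
Secondary income: 167.08 + 134.79 = 301.87
Current account = (-1386.22) + 842.27 + (-250.36) + 301.87 = -492.44
(Excluded from the current account — financial account: acquisition of a foreign subsidiary by a resident firm (outward FDI) 563.41, domestic pension funds' purchases of foreign equities 395.50; capital account: acquisition of foreign patents and trademarks (non-produced assets) 101.66, sale of embassy land to a foreign government 59.84.)

-492.44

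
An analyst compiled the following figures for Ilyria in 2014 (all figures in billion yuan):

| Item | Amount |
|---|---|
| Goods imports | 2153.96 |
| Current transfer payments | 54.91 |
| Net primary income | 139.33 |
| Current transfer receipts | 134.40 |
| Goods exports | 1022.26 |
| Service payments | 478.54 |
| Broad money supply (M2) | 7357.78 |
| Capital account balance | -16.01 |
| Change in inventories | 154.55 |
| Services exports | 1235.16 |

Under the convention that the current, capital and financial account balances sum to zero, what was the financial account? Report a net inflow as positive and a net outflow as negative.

Goods balance = 1022.26 - 2153.96 = -1131.70
Services balance = 1235.16 - 478.54 = 756.62
Trade balance (goods + services) = -1131.70 + 756.62 = -375.08
Net primary income = 139.33
Net secondary income = 134.40 - 54.91 = 79.49
Current account = -375.08 + 139.33 + 79.49 = -156.26
Financial account = -(-156.26 + (-16.01)) = 172.27

172.27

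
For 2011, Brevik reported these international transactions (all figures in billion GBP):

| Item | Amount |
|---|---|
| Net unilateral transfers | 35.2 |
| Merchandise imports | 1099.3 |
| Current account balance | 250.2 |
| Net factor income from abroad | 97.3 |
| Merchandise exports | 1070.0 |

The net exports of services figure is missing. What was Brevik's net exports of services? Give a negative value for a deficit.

147.0

Current account = goods balance + services balance + net primary income + net secondary income
Sum of the known components = 103.2
Net exports of services = CA - (known components) = 250.2 - 103.2 = 147.0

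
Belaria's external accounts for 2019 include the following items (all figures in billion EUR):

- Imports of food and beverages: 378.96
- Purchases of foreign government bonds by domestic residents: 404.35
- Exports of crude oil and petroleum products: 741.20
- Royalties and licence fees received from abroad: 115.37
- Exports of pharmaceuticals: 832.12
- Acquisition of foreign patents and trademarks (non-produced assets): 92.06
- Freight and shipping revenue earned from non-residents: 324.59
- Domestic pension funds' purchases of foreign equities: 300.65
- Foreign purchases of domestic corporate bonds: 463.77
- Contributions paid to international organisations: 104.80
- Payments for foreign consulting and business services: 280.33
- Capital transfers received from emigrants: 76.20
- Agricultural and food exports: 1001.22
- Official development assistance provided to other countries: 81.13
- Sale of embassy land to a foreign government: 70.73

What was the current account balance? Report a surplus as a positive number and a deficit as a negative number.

Goods: 832.12 + 741.20 - 378.96 + 1001.22 = 2195.58
Services: 324.59 + 115.37 - 280.33 = 159.63
Secondary income: -104.80 - 81.13 = -185.93
Current account = 2195.58 + 159.63 + (-185.93) = 2169.28
(Excluded from the current account — financial account: purchases of foreign government bonds by domestic residents 404.35, domestic pension funds' purchases of foreign equities 300.65, foreign purchases of domestic corporate bonds 463.77; capital account: acquisition of foreign patents and trademarks (non-produced assets) 92.06, capital transfers received from emigrants 76.20, sale of embassy land to a foreign government 70.73.)

2169.28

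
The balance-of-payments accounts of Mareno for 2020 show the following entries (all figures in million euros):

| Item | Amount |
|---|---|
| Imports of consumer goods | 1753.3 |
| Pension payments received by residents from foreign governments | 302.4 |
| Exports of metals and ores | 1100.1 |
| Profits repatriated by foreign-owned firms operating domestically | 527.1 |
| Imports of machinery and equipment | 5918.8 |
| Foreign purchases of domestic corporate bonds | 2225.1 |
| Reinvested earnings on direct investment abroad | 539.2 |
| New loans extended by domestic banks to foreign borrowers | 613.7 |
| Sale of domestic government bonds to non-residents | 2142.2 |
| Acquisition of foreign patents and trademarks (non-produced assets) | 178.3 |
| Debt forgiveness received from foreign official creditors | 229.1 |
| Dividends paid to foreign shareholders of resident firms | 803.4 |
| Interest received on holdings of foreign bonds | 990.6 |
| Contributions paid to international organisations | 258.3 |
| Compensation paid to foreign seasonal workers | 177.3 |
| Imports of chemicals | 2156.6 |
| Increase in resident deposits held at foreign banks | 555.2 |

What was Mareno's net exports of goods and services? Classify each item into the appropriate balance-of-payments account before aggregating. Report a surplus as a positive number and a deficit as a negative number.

-8728.6

Goods: 1100.1 - 2156.6 - 1753.3 - 5918.8 = -8728.6
Trade balance = -8728.6 + 0.0 = -8728.6
(Excluded from the trade balance — secondary income: pension payments received by residents from foreign governments 302.4, contributions paid to international organisations 258.3; primary income: profits repatriated by foreign-owned firms operating domestically 527.1, reinvested earnings on direct investment abroad 539.2, dividends paid to foreign shareholders of resident firms 803.4, interest received on holdings of foreign bonds 990.6, compensation paid to foreign seasonal workers 177.3; financial account: foreign purchases of domestic corporate bonds 2225.1, new loans extended by domestic banks to foreign borrowers 613.7, sale of domestic government bonds to non-residents 2142.2, increase in resident deposits held at foreign banks 555.2; capital account: acquisition of foreign patents and trademarks (non-produced assets) 178.3, debt forgiveness received from foreign official creditors 229.1.)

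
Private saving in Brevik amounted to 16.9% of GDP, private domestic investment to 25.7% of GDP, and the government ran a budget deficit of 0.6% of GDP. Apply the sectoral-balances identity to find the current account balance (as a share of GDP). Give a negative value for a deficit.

By the sectoral-balances identity, CA = (S_private - I) + (T - G).
Private balance = 16.9 - 25.7 = -8.8
Government balance (T - G) = -0.6
CA = -8.8 + (-0.6) = -9.4

-9.4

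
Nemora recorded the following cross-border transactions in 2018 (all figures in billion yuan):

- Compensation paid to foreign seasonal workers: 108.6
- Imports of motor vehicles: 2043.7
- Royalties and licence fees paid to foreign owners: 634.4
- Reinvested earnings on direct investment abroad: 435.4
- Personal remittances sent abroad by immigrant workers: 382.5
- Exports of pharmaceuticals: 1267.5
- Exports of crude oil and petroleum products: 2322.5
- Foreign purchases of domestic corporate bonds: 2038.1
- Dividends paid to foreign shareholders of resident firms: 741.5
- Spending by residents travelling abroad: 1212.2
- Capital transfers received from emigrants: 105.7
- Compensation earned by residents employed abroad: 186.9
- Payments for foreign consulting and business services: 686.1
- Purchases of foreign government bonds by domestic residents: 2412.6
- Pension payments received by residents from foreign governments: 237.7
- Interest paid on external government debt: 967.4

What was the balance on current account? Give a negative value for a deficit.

Goods: 1267.5 - 2043.7 + 2322.5 = 1546.3
Services: -634.4 - 686.1 - 1212.2 = -2532.7
Primary income: -967.4 + 435.4 - 741.5 + 186.9 - 108.6 = -1195.2
Secondary income: 237.7 - 382.5 = -144.8
Current account = 1546.3 + (-2532.7) + (-1195.2) + (-144.8) = -2326.4
(Excluded from the current account — financial account: foreign purchases of domestic corporate bonds 2038.1, purchases of foreign government bonds by domestic residents 2412.6; capital account: capital transfers received from emigrants 105.7.)

-2326.4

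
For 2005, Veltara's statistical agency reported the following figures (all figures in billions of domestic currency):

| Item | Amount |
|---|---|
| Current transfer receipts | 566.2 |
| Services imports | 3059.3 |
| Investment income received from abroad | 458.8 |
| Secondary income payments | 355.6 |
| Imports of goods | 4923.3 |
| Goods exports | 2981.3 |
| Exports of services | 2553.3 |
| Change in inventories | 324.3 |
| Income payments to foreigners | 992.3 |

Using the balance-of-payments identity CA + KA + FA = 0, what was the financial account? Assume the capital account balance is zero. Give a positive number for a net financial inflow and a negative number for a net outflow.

Goods balance = 2981.3 - 4923.3 = -1942.0
Services balance = 2553.3 - 3059.3 = -506.0
Trade balance (goods + services) = -1942.0 + (-506.0) = -2448.0
Net primary income = 458.8 - 992.3 = -533.5
Net secondary income = 566.2 - 355.6 = 210.6
Current account = -2448.0 + (-533.5) + 210.6 = -2770.9
Financial account = -(-2770.9) = 2770.9

2770.9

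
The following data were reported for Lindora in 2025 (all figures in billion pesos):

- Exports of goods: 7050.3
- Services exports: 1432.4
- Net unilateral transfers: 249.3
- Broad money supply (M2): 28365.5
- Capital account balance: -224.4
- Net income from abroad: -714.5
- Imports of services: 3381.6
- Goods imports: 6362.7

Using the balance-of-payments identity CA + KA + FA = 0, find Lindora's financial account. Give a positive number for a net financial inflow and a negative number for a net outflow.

Goods balance = 7050.3 - 6362.7 = 687.6
Services balance = 1432.4 - 3381.6 = -1949.2
Trade balance (goods + services) = 687.6 + (-1949.2) = -1261.6
Net primary income = -714.5
Net secondary income = 249.3
Current account = -1261.6 + (-714.5) + 249.3 = -1726.8
Financial account = -(-1726.8 + (-224.4)) = 1951.2

1951.2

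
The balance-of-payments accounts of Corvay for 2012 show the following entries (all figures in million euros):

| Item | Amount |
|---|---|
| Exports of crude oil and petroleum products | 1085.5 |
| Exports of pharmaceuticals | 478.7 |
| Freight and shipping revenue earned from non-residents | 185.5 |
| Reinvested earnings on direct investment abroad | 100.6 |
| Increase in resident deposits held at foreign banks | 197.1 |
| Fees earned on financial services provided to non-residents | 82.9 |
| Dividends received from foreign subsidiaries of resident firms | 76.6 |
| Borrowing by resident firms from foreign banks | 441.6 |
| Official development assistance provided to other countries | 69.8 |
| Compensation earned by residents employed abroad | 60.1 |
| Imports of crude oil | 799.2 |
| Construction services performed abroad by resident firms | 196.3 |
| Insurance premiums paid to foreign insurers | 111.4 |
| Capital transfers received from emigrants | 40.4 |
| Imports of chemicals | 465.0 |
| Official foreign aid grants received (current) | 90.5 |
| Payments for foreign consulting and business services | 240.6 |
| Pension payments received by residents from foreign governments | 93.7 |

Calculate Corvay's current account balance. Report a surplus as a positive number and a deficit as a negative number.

Goods: 1085.5 - 799.2 - 465.0 + 478.7 = 300.0
Services: 196.3 + 82.9 + 185.5 - 240.6 - 111.4 = 112.7
Primary income: 100.6 + 76.6 + 60.1 = 237.3
Secondary income: -69.8 + 90.5 + 93.7 = 114.4
Current account = 300.0 + 112.7 + 237.3 + 114.4 = 764.4
(Excluded from the current account — financial account: increase in resident deposits held at foreign banks 197.1, borrowing by resident firms from foreign banks 441.6; capital account: capital transfers received from emigrants 40.4.)

764.4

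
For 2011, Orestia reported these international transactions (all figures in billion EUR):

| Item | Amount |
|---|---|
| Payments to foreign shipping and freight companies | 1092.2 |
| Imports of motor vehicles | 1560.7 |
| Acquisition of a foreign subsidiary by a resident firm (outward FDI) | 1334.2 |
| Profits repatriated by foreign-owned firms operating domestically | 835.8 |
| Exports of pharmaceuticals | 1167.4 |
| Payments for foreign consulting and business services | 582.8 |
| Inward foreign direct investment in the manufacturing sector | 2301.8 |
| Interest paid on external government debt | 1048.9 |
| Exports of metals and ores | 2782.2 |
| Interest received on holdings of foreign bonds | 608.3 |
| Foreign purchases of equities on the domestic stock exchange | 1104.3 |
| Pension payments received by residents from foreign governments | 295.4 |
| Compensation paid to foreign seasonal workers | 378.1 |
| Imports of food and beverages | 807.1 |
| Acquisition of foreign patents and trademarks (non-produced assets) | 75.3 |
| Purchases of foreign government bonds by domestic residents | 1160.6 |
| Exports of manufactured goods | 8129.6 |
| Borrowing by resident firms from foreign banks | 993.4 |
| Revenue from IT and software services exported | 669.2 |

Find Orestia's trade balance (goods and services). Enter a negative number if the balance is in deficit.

8705.6

Goods: 1167.4 + 8129.6 - 807.1 + 2782.2 - 1560.7 = 9711.4
Services: 669.2 - 1092.2 - 582.8 = -1005.8
Trade balance = 9711.4 + (-1005.8) = 8705.6
(Excluded from the trade balance — financial account: acquisition of a foreign subsidiary by a resident firm (outward FDI) 1334.2, inward foreign direct investment in the manufacturing sector 2301.8, foreign purchases of equities on the domestic stock exchange 1104.3, purchases of foreign government bonds by domestic residents 1160.6, borrowing by resident firms from foreign banks 993.4; primary income: profits repatriated by foreign-owned firms operating domestically 835.8, interest paid on external government debt 1048.9, interest received on holdings of foreign bonds 608.3, compensation paid to foreign seasonal workers 378.1; secondary income: pension payments received by residents from foreign governments 295.4; capital account: acquisition of foreign patents and trademarks (non-produced assets) 75.3.)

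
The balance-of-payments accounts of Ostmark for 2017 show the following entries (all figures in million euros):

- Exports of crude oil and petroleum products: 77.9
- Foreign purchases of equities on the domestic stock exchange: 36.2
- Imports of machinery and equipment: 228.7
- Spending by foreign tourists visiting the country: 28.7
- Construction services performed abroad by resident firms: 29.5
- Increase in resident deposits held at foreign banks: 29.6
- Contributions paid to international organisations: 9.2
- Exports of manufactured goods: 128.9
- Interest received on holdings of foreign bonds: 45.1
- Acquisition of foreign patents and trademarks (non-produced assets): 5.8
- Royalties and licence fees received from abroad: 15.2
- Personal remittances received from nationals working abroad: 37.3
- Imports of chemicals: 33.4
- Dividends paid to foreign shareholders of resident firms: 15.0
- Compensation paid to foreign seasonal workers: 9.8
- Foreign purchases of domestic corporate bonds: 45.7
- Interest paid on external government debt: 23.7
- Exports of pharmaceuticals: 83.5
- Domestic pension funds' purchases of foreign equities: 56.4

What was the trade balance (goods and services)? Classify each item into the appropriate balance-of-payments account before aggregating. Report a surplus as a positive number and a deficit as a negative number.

101.6

Goods: 83.5 + 77.9 + 128.9 - 33.4 - 228.7 = 28.2
Services: 15.2 + 28.7 + 29.5 = 73.4
Trade balance = 28.2 + 73.4 = 101.6
(Excluded from the trade balance — financial account: foreign purchases of equities on the domestic stock exchange 36.2, increase in resident deposits held at foreign banks 29.6, foreign purchases of domestic corporate bonds 45.7, domestic pension funds' purchases of foreign equities 56.4; secondary income: contributions paid to international organisations 9.2, personal remittances received from nationals working abroad 37.3; primary income: interest received on holdings of foreign bonds 45.1, dividends paid to foreign shareholders of resident firms 15.0, compensation paid to foreign seasonal workers 9.8, interest paid on external government debt 23.7; capital account: acquisition of foreign patents and trademarks (non-produced assets) 5.8.)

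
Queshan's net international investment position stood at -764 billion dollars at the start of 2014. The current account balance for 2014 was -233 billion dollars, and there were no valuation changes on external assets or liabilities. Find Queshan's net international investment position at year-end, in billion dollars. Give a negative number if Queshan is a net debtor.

-997

With no valuation effects, change in NIIP = current account = -233
End-of-year NIIP = -764 + (-233) = -997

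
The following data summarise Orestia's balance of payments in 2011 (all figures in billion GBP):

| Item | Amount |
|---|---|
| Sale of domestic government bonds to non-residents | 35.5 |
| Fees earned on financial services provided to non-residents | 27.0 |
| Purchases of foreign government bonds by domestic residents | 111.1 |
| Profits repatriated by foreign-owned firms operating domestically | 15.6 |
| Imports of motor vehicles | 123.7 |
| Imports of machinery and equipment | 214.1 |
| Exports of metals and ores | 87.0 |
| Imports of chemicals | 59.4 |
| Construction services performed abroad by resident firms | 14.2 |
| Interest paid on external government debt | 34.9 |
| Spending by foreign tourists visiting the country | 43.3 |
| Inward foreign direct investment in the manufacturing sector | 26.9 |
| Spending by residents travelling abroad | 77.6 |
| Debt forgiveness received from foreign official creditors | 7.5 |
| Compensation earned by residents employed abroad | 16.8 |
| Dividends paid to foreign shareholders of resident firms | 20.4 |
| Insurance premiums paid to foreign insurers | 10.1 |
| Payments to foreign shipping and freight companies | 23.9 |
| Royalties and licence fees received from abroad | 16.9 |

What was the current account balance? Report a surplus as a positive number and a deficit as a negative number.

Goods: -59.4 + 87.0 - 123.7 - 214.1 = -310.2
Services: -10.1 - 77.6 + 27.0 + 16.9 - 23.9 + 43.3 + 14.2 = -10.2
Primary income: 16.8 - 34.9 - 20.4 - 15.6 = -54.1
Current account = (-310.2) + (-10.2) + (-54.1) = -374.5
(Excluded from the current account — financial account: sale of domestic government bonds to non-residents 35.5, purchases of foreign government bonds by domestic residents 111.1, inward foreign direct investment in the manufacturing sector 26.9; capital account: debt forgiveness received from foreign official creditors 7.5.)

-374.5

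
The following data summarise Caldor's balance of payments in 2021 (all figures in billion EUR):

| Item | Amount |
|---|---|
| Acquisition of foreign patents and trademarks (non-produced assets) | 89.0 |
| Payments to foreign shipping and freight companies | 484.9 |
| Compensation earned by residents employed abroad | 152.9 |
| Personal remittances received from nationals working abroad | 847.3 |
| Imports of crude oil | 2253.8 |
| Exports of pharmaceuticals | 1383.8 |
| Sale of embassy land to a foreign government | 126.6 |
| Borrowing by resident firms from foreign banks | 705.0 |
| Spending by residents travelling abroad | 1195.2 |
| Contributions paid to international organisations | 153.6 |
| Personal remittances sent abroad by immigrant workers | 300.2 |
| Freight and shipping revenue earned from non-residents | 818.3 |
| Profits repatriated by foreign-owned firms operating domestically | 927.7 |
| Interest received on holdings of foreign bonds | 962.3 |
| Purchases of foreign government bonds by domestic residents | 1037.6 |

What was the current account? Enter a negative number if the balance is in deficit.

Goods: -2253.8 + 1383.8 = -870.0
Services: -484.9 - 1195.2 + 818.3 = -861.8
Primary income: 962.3 - 927.7 + 152.9 = 187.5
Secondary income: 847.3 - 300.2 - 153.6 = 393.5
Current account = (-870.0) + (-861.8) + 187.5 + 393.5 = -1150.8
(Excluded from the current account — capital account: acquisition of foreign patents and trademarks (non-produced assets) 89.0, sale of embassy land to a foreign government 126.6; financial account: borrowing by resident firms from foreign banks 705.0, purchases of foreign government bonds by domestic residents 1037.6.)

-1150.8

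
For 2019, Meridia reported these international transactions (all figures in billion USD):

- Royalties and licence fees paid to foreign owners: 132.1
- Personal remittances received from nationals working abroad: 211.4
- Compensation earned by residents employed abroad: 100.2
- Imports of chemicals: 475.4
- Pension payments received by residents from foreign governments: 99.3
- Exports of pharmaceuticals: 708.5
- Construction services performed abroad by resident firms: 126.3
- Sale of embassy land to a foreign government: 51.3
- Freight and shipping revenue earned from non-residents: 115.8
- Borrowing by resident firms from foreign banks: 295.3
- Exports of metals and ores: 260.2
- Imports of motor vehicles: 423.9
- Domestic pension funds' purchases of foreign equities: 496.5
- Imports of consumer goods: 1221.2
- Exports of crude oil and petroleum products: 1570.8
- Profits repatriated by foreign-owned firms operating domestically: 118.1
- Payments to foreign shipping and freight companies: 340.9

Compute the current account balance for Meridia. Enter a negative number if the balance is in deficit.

480.9

Goods: 260.2 - 1221.2 + 1570.8 - 475.4 + 708.5 - 423.9 = 419.0
Services: 126.3 + 115.8 - 132.1 - 340.9 = -230.9
Primary income: -118.1 + 100.2 = -17.9
Secondary income: 99.3 + 211.4 = 310.7
Current account = 419.0 + (-230.9) + (-17.9) + 310.7 = 480.9
(Excluded from the current account — capital account: sale of embassy land to a foreign government 51.3; financial account: borrowing by resident firms from foreign banks 295.3, domestic pension funds' purchases of foreign equities 496.5.)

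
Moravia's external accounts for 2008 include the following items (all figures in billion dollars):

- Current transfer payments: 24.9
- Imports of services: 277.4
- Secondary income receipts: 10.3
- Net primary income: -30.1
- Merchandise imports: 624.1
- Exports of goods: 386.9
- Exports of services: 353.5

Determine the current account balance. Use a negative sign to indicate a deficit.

Goods balance = 386.9 - 624.1 = -237.2
Services balance = 353.5 - 277.4 = 76.1
Trade balance (goods + services) = -237.2 + 76.1 = -161.1
Net primary income = -30.1
Net secondary income = 10.3 - 24.9 = -14.6
Current account = -161.1 + (-30.1) + (-14.6) = -205.8

-205.8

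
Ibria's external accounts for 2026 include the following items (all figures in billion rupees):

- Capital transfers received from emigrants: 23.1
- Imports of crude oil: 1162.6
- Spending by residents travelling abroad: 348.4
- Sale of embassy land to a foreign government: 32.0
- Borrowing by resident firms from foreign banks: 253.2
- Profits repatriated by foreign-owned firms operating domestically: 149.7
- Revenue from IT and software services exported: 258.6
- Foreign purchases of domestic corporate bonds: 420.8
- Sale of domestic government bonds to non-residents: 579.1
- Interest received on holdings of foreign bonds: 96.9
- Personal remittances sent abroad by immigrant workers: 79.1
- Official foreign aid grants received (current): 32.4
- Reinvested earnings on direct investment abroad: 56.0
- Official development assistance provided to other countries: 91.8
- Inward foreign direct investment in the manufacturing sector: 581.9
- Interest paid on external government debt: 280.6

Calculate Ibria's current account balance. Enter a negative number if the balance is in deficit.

Goods: -1162.6
Services: 258.6 - 348.4 = -89.8
Primary income: -280.6 + 96.9 - 149.7 + 56.0 = -277.4
Secondary income: -91.8 + 32.4 - 79.1 = -138.5
Current account = (-1162.6) + (-89.8) + (-277.4) + (-138.5) = -1668.3
(Excluded from the current account — capital account: capital transfers received from emigrants 23.1, sale of embassy land to a foreign government 32.0; financial account: borrowing by resident firms from foreign banks 253.2, foreign purchases of domestic corporate bonds 420.8, sale of domestic government bonds to non-residents 579.1, inward foreign direct investment in the manufacturing sector 581.9.)

-1668.3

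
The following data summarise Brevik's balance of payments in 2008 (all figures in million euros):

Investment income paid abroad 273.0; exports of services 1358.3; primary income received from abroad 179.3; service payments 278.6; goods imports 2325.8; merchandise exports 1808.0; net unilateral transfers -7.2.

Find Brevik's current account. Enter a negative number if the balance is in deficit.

461.0

Goods balance = 1808.0 - 2325.8 = -517.8
Services balance = 1358.3 - 278.6 = 1079.7
Trade balance (goods + services) = -517.8 + 1079.7 = 561.9
Net primary income = 179.3 - 273.0 = -93.7
Net secondary income = -7.2
Current account = 561.9 + (-93.7) + (-7.2) = 461.0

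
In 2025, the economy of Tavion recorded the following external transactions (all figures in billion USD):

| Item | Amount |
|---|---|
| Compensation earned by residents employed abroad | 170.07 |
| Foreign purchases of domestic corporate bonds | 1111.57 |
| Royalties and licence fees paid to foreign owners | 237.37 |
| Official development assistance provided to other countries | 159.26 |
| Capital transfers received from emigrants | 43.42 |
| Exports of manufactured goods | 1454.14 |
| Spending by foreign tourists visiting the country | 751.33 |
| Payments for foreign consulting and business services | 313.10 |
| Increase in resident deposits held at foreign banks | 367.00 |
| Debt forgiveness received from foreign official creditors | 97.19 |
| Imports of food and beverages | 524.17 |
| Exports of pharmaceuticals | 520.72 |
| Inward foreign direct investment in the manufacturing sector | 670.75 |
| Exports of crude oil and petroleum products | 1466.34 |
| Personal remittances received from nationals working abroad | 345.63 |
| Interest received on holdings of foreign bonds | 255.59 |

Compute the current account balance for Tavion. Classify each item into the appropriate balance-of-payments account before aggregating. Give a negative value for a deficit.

Goods: 520.72 + 1454.14 - 524.17 + 1466.34 = 2917.03
Services: -313.10 + 751.33 - 237.37 = 200.86
Primary income: 255.59 + 170.07 = 425.66
Secondary income: -159.26 + 345.63 = 186.37
Current account = 2917.03 + 200.86 + 425.66 + 186.37 = 3729.92
(Excluded from the current account — financial account: foreign purchases of domestic corporate bonds 1111.57, increase in resident deposits held at foreign banks 367.00, inward foreign direct investment in the manufacturing sector 670.75; capital account: capital transfers received from emigrants 43.42, debt forgiveness received from foreign official creditors 97.19.)

3729.92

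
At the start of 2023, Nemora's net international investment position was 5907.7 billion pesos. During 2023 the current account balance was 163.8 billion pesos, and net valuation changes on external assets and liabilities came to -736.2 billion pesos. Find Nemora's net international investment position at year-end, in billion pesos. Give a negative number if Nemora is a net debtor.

Change in NIIP = current account + net valuation change = 163.8 + (-736.2) = -572.4
End-of-year NIIP = 5907.7 + (-572.4) = 5335.3

5335.3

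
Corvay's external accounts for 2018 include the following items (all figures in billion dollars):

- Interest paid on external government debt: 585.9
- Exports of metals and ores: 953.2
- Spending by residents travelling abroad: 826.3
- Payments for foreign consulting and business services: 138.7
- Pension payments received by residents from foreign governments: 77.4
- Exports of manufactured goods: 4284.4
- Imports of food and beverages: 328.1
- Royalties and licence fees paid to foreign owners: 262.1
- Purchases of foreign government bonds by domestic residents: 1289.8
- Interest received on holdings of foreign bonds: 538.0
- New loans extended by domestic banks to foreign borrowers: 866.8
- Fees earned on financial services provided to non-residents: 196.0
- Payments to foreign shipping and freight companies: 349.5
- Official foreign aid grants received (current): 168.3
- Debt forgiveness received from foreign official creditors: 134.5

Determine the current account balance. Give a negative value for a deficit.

3726.7

Goods: -328.1 + 4284.4 + 953.2 = 4909.5
Services: -349.5 - 138.7 + 196.0 - 262.1 - 826.3 = -1380.6
Primary income: 538.0 - 585.9 = -47.9
Secondary income: 168.3 + 77.4 = 245.7
Current account = 4909.5 + (-1380.6) + (-47.9) + 245.7 = 3726.7
(Excluded from the current account — financial account: purchases of foreign government bonds by domestic residents 1289.8, new loans extended by domestic banks to foreign borrowers 866.8; capital account: debt forgiveness received from foreign official creditors 134.5.)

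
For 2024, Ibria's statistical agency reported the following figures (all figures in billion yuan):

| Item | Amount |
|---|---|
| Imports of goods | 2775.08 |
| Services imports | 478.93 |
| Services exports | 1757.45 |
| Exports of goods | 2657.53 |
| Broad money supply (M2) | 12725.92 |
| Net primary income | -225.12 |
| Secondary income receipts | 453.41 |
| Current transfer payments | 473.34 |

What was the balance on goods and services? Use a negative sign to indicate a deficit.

1160.97

Goods balance = 2657.53 - 2775.08 = -117.55
Services balance = 1757.45 - 478.93 = 1278.52
Trade balance (goods + services) = -117.55 + 1278.52 = 1160.97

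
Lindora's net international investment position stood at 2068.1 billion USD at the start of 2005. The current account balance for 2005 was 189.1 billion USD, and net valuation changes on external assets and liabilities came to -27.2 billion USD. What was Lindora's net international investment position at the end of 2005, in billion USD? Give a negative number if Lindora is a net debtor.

2230.0

Change in NIIP = current account + net valuation change = 189.1 + (-27.2) = 161.9
End-of-year NIIP = 2068.1 + 161.9 = 2230.0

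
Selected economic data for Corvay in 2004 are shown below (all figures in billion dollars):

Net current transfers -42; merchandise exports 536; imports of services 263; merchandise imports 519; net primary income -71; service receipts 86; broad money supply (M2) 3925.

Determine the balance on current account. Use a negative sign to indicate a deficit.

Goods balance = 536 - 519 = 17
Services balance = 86 - 263 = -177
Trade balance (goods + services) = 17 + (-177) = -160
Net primary income = -71
Net secondary income = -42
Current account = -160 + (-71) + (-42) = -273

-273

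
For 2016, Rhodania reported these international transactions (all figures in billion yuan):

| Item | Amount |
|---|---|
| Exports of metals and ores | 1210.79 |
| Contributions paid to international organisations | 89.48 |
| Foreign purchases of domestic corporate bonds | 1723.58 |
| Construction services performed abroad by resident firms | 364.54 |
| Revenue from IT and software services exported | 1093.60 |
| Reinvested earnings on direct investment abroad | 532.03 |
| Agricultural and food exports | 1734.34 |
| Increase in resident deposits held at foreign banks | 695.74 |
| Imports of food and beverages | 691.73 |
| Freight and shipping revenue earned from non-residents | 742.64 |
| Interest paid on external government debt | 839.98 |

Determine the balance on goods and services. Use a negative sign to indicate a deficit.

4454.18

Goods: 1734.34 - 691.73 + 1210.79 = 2253.40
Services: 364.54 + 1093.60 + 742.64 = 2200.78
Trade balance = 2253.40 + 2200.78 = 4454.18
(Excluded from the trade balance — secondary income: contributions paid to international organisations 89.48; financial account: foreign purchases of domestic corporate bonds 1723.58, increase in resident deposits held at foreign banks 695.74; primary income: reinvested earnings on direct investment abroad 532.03, interest paid on external government debt 839.98.)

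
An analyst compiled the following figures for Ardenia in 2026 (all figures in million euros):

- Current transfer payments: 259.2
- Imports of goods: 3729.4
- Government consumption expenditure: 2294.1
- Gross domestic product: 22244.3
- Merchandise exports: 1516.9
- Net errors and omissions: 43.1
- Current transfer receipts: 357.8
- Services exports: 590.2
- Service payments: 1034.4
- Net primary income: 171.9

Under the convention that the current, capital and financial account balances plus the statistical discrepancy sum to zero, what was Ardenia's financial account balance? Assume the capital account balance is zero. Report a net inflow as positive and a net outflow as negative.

Goods balance = 1516.9 - 3729.4 = -2212.5
Services balance = 590.2 - 1034.4 = -444.2
Trade balance (goods + services) = -2212.5 + (-444.2) = -2656.7
Net primary income = 171.9
Net secondary income = 357.8 - 259.2 = 98.6
Current account = -2656.7 + 171.9 + 98.6 = -2386.2
Financial account = -(-2386.2 + 43.1) = 2343.1

2343.1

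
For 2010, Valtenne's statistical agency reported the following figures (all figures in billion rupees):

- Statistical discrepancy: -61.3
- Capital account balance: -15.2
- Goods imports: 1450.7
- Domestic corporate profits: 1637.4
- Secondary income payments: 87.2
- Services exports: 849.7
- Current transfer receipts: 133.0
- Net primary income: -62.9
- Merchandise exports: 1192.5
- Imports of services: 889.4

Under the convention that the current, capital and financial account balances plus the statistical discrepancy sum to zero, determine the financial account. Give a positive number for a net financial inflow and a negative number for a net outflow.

391.5

Goods balance = 1192.5 - 1450.7 = -258.2
Services balance = 849.7 - 889.4 = -39.7
Trade balance (goods + services) = -258.2 + (-39.7) = -297.9
Net primary income = -62.9
Net secondary income = 133.0 - 87.2 = 45.8
Current account = -297.9 + (-62.9) + 45.8 = -315.0
Financial account = -(-315.0 + (-15.2) + (-61.3)) = 391.5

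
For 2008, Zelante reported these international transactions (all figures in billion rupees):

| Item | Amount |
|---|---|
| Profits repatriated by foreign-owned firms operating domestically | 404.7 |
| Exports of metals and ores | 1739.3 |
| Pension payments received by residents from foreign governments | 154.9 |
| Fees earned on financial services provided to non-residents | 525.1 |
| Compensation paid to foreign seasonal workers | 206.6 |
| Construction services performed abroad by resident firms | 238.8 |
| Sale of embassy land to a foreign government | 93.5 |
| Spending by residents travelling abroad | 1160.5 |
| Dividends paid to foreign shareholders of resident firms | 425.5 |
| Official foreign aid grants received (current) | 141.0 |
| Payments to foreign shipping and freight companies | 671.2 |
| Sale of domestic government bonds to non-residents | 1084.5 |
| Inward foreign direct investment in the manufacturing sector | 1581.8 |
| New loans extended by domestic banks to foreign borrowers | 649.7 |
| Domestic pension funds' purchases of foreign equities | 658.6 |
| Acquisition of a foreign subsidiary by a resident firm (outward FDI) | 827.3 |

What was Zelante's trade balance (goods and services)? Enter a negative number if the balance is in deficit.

Goods: 1739.3
Services: 238.8 + 525.1 - 671.2 - 1160.5 = -1067.8
Trade balance = 1739.3 + (-1067.8) = 671.5
(Excluded from the trade balance — primary income: profits repatriated by foreign-owned firms operating domestically 404.7, compensation paid to foreign seasonal workers 206.6, dividends paid to foreign shareholders of resident firms 425.5; secondary income: pension payments received by residents from foreign governments 154.9, official foreign aid grants received (current) 141.0; capital account: sale of embassy land to a foreign government 93.5; financial account: sale of domestic government bonds to non-residents 1084.5, inward foreign direct investment in the manufacturing sector 1581.8, new loans extended by domestic banks to foreign borrowers 649.7, domestic pension funds' purchases of foreign equities 658.6, acquisition of a foreign subsidiary by a resident firm (outward FDI) 827.3.)

671.5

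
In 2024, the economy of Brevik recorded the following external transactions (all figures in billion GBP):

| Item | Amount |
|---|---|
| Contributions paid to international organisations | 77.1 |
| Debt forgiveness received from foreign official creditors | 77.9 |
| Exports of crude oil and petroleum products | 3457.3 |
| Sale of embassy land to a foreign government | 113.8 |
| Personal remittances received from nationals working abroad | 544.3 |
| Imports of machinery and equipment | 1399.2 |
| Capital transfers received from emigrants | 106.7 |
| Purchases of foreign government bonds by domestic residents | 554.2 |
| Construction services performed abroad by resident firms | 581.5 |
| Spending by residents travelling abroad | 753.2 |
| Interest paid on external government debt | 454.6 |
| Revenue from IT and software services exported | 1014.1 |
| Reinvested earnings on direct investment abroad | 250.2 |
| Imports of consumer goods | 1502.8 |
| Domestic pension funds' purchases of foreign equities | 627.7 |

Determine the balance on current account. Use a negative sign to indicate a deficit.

1660.5

Goods: -1502.8 - 1399.2 + 3457.3 = 555.3
Services: 1014.1 - 753.2 + 581.5 = 842.4
Primary income: 250.2 - 454.6 = -204.4
Secondary income: 544.3 - 77.1 = 467.2
Current account = 555.3 + 842.4 + (-204.4) + 467.2 = 1660.5
(Excluded from the current account — capital account: debt forgiveness received from foreign official creditors 77.9, sale of embassy land to a foreign government 113.8, capital transfers received from emigrants 106.7; financial account: purchases of foreign government bonds by domestic residents 554.2, domestic pension funds' purchases of foreign equities 627.7.)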